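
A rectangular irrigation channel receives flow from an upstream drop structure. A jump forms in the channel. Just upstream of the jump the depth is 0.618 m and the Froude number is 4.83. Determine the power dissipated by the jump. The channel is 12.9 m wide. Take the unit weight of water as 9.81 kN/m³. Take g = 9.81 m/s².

P = 3464 kW

Fr₁ = 4.83 (given).
Conjugate-depth relation: y₂/y₁ = ½[√(1 + 8Fr₁²) − 1] = ½[√187.6 − 1] = 6.35.
y₂ = 6.35 × 0.618 = 3.92 m.
V₁ = Fr₁·√(g·y₁) = 4.83×√(9.81×0.618) = 11.9 m/s; q = V₁·y₁ = 7.35 m²/s. V₂ = q/y₂ = 7.35/3.92 = 1.87 m/s. E₁ = y₁ + V₁²/2g = 7.83 m; E₂ = y₂ + V₂²/2g = 4.10 m. ΔE = E₁ − E₂ = 3.72 m.
Q = q·b = 7.35 × 12.9 = 94.8 m³/s. P = γ·Q·ΔE = 9.81 × 94.8 × 3.72 = 3464 kW.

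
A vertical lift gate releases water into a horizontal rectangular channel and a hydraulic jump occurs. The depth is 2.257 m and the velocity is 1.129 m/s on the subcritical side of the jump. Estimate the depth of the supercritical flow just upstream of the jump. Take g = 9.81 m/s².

y₁ = 0.2353 m

Fr₂ = V₂/√(g·y₂) = 1.129/√(9.81×2.257) = 0.2399.
From the momentum equation (using Fr₂), y₁/y₂ = ½[√(1 + 8Fr₂²) − 1] = ½[√1.4606 − 1] = 0.1043.
y₁ = 0.1043 × 2.257 = 0.2353 m.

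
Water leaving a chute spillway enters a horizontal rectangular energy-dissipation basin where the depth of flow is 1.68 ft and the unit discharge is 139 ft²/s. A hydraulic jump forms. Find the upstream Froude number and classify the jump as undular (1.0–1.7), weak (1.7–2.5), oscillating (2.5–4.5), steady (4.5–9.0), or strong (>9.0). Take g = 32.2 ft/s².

V₁ = q/y₁ = 139/1.68 = 82.7 ft/s. Fr₁ = V₁/√(g·y₁) = 82.7/√(32.2×1.68) = 11.2.
Fr₁ = 11.2 lies in the strong range.

Fr₁ = 11.2; strong jump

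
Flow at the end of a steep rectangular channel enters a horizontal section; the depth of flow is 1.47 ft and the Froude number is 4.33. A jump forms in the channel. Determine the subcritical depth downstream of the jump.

y₂ = 8.30 ft

Fr₁ = 4.33 (given).
From the momentum equation for a rectangular channel, y₂/y₁ = ½[√(1 + 8Fr₁²) − 1] = ½[√151.0 − 1] = 5.64.
y₂ = 5.64 × 1.47 = 8.30 ft.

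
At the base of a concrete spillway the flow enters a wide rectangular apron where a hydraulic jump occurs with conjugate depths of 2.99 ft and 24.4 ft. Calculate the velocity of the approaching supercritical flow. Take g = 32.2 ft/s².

For a rectangular channel the momentum equation gives q² = ½·g·y₁·y₂·(y₁ + y₂) = ½×32.2×2.99×24.4×27.4 = 32172.
q = √32172 = 179 ft²/s.
V₁ = q/y₁ = 179/2.99 = 60.0 ft/s.

V₁ = 60.0 ft/s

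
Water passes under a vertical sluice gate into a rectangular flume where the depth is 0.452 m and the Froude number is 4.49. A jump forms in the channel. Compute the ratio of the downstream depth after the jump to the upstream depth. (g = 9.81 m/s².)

Fr₁ = 4.49 (given).
Sequent-depth ratio: y₂/y₁ = ½[√(1 + 8Fr₁²) − 1] = ½[√162.3 − 1] = 5.87.

y₂/y₁ = 5.87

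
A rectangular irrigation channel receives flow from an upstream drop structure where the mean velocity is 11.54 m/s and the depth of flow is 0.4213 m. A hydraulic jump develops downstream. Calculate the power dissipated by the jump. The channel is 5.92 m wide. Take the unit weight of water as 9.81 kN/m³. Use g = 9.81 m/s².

Fr₁ = V₁/√(g·y₁) = 11.54/√(9.81×0.4213) = 5.676.
From the momentum equation for a rectangular channel, y₂/y₁ = ½[√(1 + 8Fr₁²) − 1] = ½[√258.78 − 1] = 7.543.
y₂ = 7.543 × 0.4213 = 3.178 m.
Head loss: ΔE = (y₂ − y₁)³/(4y₁y₂) = (3.178 − 0.4213)³/(4×0.4213×3.178) = 20.95/5.356 = 3.912 m.
q = V₁·y₁ = 11.54 × 0.4213 = 4.862 m²/s. Q = q·b = 4.862 × 5.92 = 28.78 m³/s. P = γ·Q·ΔE = 9.81 × 28.78 × 3.912 = 1104 kW.

P = 1104 kW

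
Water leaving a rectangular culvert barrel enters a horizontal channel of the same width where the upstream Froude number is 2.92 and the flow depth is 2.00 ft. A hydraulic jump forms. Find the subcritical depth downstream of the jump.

y₂ = 7.32 ft

Fr₁ = 2.92 (given).
Sequent-depth ratio: y₂/y₁ = ½[√(1 + 8Fr₁²) − 1] = ½[√69.21 − 1] = 3.66.
y₂ = 3.66 × 2.00 = 7.32 ft.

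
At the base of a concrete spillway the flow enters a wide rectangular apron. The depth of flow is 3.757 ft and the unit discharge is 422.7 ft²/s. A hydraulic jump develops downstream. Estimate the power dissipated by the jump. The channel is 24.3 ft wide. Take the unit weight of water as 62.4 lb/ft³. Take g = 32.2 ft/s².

V₁ = q/y₁ = 422.7/3.757 = 112.5 ft/s. Fr₁ = V₁/√(g·y₁) = 112.5/√(32.2×3.757) = 10.23.
From the momentum equation for a rectangular channel, y₂/y₁ = ½[√(1 + 8Fr₁²) − 1] = ½[√838.10 − 1] = 13.97.
y₂ = 13.97 × 3.757 = 52.50 ft.
Head loss: ΔE = (y₂ − y₁)³/(4y₁y₂) = (52.50 − 3.757)³/(4×3.757×52.50) = 115835/789.0 = 146.8 ft.
Q = q·b = 422.7 × 24.3 = 10272 cfs. P = γ·Q·ΔE/550 = 62.4 × 10272 × 146.8 / 550 = 171083 hp.

P = 171083 hp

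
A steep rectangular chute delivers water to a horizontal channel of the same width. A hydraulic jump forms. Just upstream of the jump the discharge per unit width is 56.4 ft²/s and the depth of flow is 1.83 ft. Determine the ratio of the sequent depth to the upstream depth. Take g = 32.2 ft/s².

y₂/y₁ = 5.20

V₁ = q/y₁ = 56.4/1.83 = 30.8 ft/s. Fr₁ = V₁/√(g·y₁) = 30.8/√(32.2×1.83) = 4.01.
By Bélanger, y₂/y₁ = ½[√(1 + 8Fr₁²) − 1] = ½[√130.0 − 1] = 5.20.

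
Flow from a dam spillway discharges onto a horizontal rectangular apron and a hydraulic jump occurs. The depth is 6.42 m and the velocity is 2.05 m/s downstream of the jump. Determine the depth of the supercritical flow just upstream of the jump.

Fr₂ = V₂/√(g·y₂) = 2.05/√(9.81×6.42) = 0.258.
Applying the sequent-depth relation in reverse, y₁/y₂ = ½[√(1 + 8Fr₂²) − 1] = ½[√1.534 − 1] = 0.119.
y₁ = 0.119 × 6.42 = 0.766 m.

y₁ = 0.766 m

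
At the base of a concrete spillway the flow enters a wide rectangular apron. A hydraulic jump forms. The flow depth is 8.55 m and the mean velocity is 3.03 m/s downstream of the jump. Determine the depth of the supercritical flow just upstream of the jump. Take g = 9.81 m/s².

y₁ = 1.58 m

Fr₂ = V₂/√(g·y₂) = 3.03/√(9.81×8.55) = 0.331.
The Bélanger relation is symmetric: y₁/y₂ = ½[√(1 + 8Fr₂²) − 1] = ½[√1.876 − 1] = 0.185.
y₁ = 0.185 × 8.55 = 1.58 m.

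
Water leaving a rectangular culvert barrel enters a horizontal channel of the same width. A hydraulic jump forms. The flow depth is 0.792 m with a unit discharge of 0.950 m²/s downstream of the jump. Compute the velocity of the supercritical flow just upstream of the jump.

V₂ = q/y₂ = 0.950/0.792 = 1.20 m/s; Fr₂ = V₂/√(g·y₂) = 0.430.
From the momentum equation (using Fr₂), y₁/y₂ = ½[√(1 + 8Fr₂²) − 1] = ½[√2.481 − 1] = 0.288.
y₁ = 0.288 × 0.792 = 0.228 m.
V₁ = q/y₁ = 0.950/0.228 = 4.17 m/s.

V₁ = 4.17 m/s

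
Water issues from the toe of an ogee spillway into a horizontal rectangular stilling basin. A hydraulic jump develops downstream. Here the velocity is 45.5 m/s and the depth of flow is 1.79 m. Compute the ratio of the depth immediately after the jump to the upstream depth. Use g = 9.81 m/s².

Fr₁ = V₁/√(g·y₁) = 45.5/√(9.81×1.79) = 10.9.
Sequent-depth ratio: y₂/y₁ = ½[√(1 + 8Fr₁²) − 1] = ½[√944.2 − 1] = 14.9.

y₂/y₁ = 14.9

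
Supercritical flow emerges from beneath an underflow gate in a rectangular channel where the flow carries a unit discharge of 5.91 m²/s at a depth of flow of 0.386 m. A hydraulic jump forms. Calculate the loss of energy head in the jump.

ΔE = 8.12 m

V₁ = q/y₁ = 5.91/0.386 = 15.3 m/s. Fr₁ = V₁/√(g·y₁) = 15.3/√(9.81×0.386) = 7.87.
Bélanger equation: y₂/y₁ = ½[√(1 + 8Fr₁²) − 1] = ½[√496.3 − 1] = 10.6.
y₂ = 10.6 × 0.386 = 4.11 m.
Head loss: ΔE = (y₂ − y₁)³/(4y₁y₂) = (4.11 − 0.386)³/(4×0.386×4.11) = 51.5/6.34 = 8.12 m.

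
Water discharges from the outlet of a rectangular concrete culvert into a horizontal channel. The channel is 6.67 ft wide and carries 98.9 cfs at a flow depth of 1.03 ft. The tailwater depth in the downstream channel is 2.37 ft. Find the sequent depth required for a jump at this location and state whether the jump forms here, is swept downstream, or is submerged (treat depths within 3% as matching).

q = Q/b = 98.9/6.67 = 14.8 ft²/s; V₁ = q/y₁ = 14.4 ft/s. Fr₁ = V₁/√(g·y₁) = 2.50.
Sequent-depth ratio: y₂/y₁ = ½[√(1 + 8Fr₁²) − 1] = ½[√50.99 − 1] = 3.07.
y₂ = 3.07 × 1.03 = 3.16 ft.
Tailwater y_tw = 2.37 ft: y_tw < y₂, so the jump is swept downstream.

y₂ = 3.16 ft; the jump is swept downstream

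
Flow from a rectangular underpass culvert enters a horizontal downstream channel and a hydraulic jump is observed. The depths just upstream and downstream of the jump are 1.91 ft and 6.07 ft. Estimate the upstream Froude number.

For a rectangular channel the momentum equation gives q² = ½·g·y₁·y₂·(y₁ + y₂) = ½×32.2×1.91×6.07×7.98 = 1490.
q = √1490 = 38.6 ft²/s.
V₁ = q/y₁ = 20.2 ft/s; Fr₁ = V₁/√(g·y₁) = 2.58.

Fr₁ = 2.58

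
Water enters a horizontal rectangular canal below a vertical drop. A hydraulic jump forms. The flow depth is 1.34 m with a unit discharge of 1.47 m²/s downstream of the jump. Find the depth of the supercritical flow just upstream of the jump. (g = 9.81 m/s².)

y₁ = 0.212 m

V₂ = q/y₂ = 1.47/1.34 = 1.10 m/s; Fr₂ = V₂/√(g·y₂) = 0.303.
Applying the sequent-depth relation in reverse, y₁/y₂ = ½[√(1 + 8Fr₂²) − 1] = ½[√1.732 − 1] = 0.158.
y₁ = 0.158 × 1.34 = 0.212 m.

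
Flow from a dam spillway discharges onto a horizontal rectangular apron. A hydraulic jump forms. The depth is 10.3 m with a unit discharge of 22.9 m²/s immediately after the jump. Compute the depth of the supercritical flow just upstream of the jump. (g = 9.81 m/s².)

y₁ = 0.925 m

V₂ = q/y₂ = 22.9/10.3 = 2.22 m/s; Fr₂ = V₂/√(g·y₂) = 0.221.
Applying the sequent-depth relation in reverse, y₁/y₂ = ½[√(1 + 8Fr₂²) − 1] = ½[√1.391 − 1] = 0.0898.
y₁ = 0.0898 × 10.3 = 0.925 m.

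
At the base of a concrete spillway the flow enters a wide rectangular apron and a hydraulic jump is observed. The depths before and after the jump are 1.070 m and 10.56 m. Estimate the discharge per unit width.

q = 25.39 m²/s

For a rectangular channel the momentum equation gives q² = ½·g·y₁·y₂·(y₁ + y₂) = ½×9.81×1.070×10.56×11.63 = 644.6.
q = √644.6 = 25.39 m²/s.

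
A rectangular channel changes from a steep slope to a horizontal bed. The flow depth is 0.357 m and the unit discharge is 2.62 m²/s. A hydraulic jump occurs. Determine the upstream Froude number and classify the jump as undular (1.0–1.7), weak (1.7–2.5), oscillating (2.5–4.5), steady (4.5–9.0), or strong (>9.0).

Fr₁ = 3.92; oscillating jump

V₁ = q/y₁ = 2.62/0.357 = 7.34 m/s. Fr₁ = V₁/√(g·y₁) = 7.34/√(9.81×0.357) = 3.92.
Fr₁ = 3.92 lies in the oscillating range.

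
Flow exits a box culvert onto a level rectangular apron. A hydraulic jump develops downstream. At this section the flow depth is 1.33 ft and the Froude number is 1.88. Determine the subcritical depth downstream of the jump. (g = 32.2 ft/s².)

y₂ = 2.93 ft

Fr₁ = 1.88 (given).
Conjugate-depth relation: y₂/y₁ = ½[√(1 + 8Fr₁²) − 1] = ½[√29.28 − 1] = 2.21.
y₂ = 2.21 × 1.33 = 2.93 ft.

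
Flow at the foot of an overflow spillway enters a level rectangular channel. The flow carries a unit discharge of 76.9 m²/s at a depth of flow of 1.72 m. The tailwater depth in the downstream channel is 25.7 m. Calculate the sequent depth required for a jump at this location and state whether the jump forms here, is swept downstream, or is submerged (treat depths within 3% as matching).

y₂ = 25.6 m; the jump forms here

V₁ = q/y₁ = 76.9/1.72 = 44.7 m/s. Fr₁ = V₁/√(g·y₁) = 44.7/√(9.81×1.72) = 10.9.
Bélanger equation: y₂/y₁ = ½[√(1 + 8Fr₁²) − 1] = ½[√948.7 − 1] = 14.9.
y₂ = 14.9 × 1.72 = 25.6 m.
Tailwater y_tw = 25.7 m: y_tw ≈ y₂, so the jump forms here.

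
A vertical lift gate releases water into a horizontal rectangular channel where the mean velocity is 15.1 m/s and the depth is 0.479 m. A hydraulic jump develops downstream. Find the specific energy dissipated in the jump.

Fr₁ = V₁/√(g·y₁) = 15.1/√(9.81×0.479) = 6.97.
Conjugate-depth relation: y₂/y₁ = ½[√(1 + 8Fr₁²) − 1] = ½[√389.2 − 1] = 9.36.
y₂ = 9.36 × 0.479 = 4.49 m.
q = V₁·y₁ = 15.1 × 0.479 = 7.23 m²/s. V₂ = q/y₂ = 7.23/4.49 = 1.61 m/s. E₁ = y₁ + V₁²/2g = 12.1 m; E₂ = y₂ + V₂²/2g = 4.62 m. ΔE = E₁ − E₂ = 7.48 m.

ΔE = 7.48 m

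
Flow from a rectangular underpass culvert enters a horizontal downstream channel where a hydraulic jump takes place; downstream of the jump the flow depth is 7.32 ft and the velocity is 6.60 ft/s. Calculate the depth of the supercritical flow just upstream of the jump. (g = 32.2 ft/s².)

y₁ = 2.10 ft

Fr₂ = V₂/√(g·y₂) = 6.60/√(32.2×7.32) = 0.430.
The Bélanger relation is symmetric: y₁/y₂ = ½[√(1 + 8Fr₂²) − 1] = ½[√2.478 − 1] = 0.287.
y₁ = 0.287 × 7.32 = 2.10 ft.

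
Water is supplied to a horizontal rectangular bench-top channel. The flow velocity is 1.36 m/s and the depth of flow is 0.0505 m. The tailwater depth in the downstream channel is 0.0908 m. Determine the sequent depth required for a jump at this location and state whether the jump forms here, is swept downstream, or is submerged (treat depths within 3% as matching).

y₂ = 0.115 m; the jump is swept downstream

Fr₁ = V₁/√(g·y₁) = 1.36/√(9.81×0.0505) = 1.93.
By Bélanger, y₂/y₁ = ½[√(1 + 8Fr₁²) − 1] = ½[√30.87 − 1] = 2.28.
y₂ = 2.28 × 0.0505 = 0.115 m.
Tailwater y_tw = 0.0908 m: y_tw < y₂, so the jump is swept downstream.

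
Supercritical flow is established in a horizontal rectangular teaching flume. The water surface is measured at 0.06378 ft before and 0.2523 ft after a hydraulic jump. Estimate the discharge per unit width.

q = 0.2862 ft²/s

For a rectangular channel the momentum equation gives q² = ½·g·y₁·y₂·(y₁ + y₂) = ½×32.2×0.06378×0.2523×0.3161 = 0.08189.
q = √0.08189 = 0.2862 ft²/s.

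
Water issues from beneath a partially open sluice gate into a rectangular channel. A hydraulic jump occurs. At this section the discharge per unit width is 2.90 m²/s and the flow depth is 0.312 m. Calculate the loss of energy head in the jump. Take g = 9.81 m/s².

V₁ = q/y₁ = 2.90/0.312 = 9.29 m/s. Fr₁ = V₁/√(g·y₁) = 9.29/√(9.81×0.312) = 5.31.
Bélanger equation: y₂/y₁ = ½[√(1 + 8Fr₁²) − 1] = ½[√226.8 − 1] = 7.03.
y₂ = 7.03 × 0.312 = 2.19 m.
Head loss: ΔE = (y₂ − y₁)³/(4y₁y₂) = (2.19 − 0.312)³/(4×0.312×2.19) = 6.66/2.74 = 2.43 m.

ΔE = 2.43 m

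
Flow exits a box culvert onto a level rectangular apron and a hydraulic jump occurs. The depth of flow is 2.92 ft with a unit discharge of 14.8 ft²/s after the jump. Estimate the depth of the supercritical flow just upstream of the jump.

y₁ = 1.15 ft

V₂ = q/y₂ = 14.8/2.92 = 5.07 ft/s; Fr₂ = V₂/√(g·y₂) = 0.523.
Since the conjugate-depth ratio holds either way, y₁/y₂ = ½[√(1 + 8Fr₂²) − 1] = ½[√3.186 − 1] = 0.392.
y₁ = 0.392 × 2.92 = 1.15 ft.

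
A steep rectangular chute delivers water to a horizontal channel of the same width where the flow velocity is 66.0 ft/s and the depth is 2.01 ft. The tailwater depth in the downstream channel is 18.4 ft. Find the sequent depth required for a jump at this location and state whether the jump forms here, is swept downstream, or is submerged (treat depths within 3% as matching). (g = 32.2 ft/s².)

Fr₁ = V₁/√(g·y₁) = 66.0/√(32.2×2.01) = 8.20.
Bélanger equation: y₂/y₁ = ½[√(1 + 8Fr₁²) − 1] = ½[√539.4 − 1] = 11.1.
y₂ = 11.1 × 2.01 = 22.3 ft.
Tailwater y_tw = 18.4 ft: y_tw < y₂, so the jump is swept downstream.

y₂ = 22.3 ft; the jump is swept downstream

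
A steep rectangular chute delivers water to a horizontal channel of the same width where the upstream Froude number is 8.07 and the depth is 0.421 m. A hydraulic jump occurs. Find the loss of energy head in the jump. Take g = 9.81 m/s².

ΔE = 9.42 m

Fr₁ = 8.07 (given).
Conjugate-depth relation: y₂/y₁ = ½[√(1 + 8Fr₁²) − 1] = ½[√522.0 − 1] = 10.9.
y₂ = 10.9 × 0.421 = 4.60 m.
Head loss: ΔE = (y₂ − y₁)³/(4y₁y₂) = (4.60 − 0.421)³/(4×0.421×4.60) = 72.9/7.74 = 9.42 m.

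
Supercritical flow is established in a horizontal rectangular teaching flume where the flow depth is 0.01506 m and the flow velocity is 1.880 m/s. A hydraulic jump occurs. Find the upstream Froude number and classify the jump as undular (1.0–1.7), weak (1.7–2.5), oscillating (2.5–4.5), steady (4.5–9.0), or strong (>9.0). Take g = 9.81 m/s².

Fr₁ = V₁/√(g·y₁) = 1.880/√(9.81×0.01506) = 4.891.
Fr₁ = 4.891 lies in the steady range.

Fr₁ = 4.891; steady jump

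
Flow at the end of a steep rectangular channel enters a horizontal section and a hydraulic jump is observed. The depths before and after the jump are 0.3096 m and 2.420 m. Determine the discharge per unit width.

For a rectangular channel the momentum equation gives q² = ½·g·y₁·y₂·(y₁ + y₂) = ½×9.81×0.3096×2.420×2.730 = 10.03.
q = √10.03 = 3.167 m²/s.

q = 3.167 m²/s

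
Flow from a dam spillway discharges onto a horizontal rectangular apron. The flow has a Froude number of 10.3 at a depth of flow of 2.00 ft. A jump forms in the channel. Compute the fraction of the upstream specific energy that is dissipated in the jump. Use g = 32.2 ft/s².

ΔE/E₁ = 0.735 (73.5%)

Fr₁ = 10.3 (given).
By Bélanger, y₂/y₁ = ½[√(1 + 8Fr₁²) − 1] = ½[√849.7 − 1] = 14.1.
y₂ = 14.1 × 2.00 = 28.1 ft.
E₁ = y₁(1 + Fr₁²/2) = 2.00×(1 + 10.3²/2) = 108 ft. ΔE = (y₂ − y₁)³/(4y₁y₂) = 79.4 ft. ΔE/E₁ = 79.4/108 = 0.735.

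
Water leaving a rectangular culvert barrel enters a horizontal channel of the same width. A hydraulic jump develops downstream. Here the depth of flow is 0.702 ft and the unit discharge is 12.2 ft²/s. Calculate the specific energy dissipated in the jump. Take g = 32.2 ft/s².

V₁ = q/y₁ = 12.2/0.702 = 17.4 ft/s. Fr₁ = V₁/√(g·y₁) = 17.4/√(32.2×0.702) = 3.66.
Conjugate-depth relation: y₂/y₁ = ½[√(1 + 8Fr₁²) − 1] = ½[√107.9 − 1] = 4.69.
y₂ = 4.69 × 0.702 = 3.29 ft.
V₂ = q/y₂ = 12.2/3.29 = 3.70 ft/s. E₁ = y₁ + V₁²/2g = 5.39 ft; E₂ = y₂ + V₂²/2g = 3.51 ft. ΔE = E₁ − E₂ = 1.88 ft.

ΔE = 1.88 ft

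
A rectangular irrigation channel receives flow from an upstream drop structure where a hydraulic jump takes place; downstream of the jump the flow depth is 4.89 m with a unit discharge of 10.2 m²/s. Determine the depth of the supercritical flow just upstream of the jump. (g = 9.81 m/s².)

y₁ = 0.767 m

V₂ = q/y₂ = 10.2/4.89 = 2.09 m/s; Fr₂ = V₂/√(g·y₂) = 0.301.
Applying the sequent-depth relation in reverse, y₁/y₂ = ½[√(1 + 8Fr₂²) − 1] = ½[√1.726 − 1] = 0.157.
y₁ = 0.157 × 4.89 = 0.767 m.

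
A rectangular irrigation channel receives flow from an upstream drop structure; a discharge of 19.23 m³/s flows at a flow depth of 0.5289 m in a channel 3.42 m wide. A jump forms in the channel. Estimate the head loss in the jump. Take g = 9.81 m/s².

q = Q/b = 19.23/3.42 = 5.623 m²/s; V₁ = q/y₁ = 10.63 m/s. Fr₁ = V₁/√(g·y₁) = 4.667.
Sequent-depth ratio: y₂/y₁ = ½[√(1 + 8Fr₁²) − 1] = ½[√175.26 − 1] = 6.119.
y₂ = 6.119 × 0.5289 = 3.237 m.
V₂ = q/y₂ = 5.623/3.237 = 1.737 m/s. E₁ = y₁ + V₁²/2g = 6.289 m; E₂ = y₂ + V₂²/2g = 3.390 m. ΔE = E₁ − E₂ = 2.899 m.

ΔE = 2.899 m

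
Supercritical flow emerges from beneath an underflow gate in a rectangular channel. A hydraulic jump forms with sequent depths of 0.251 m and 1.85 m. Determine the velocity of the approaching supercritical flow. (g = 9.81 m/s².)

V₁ = 8.72 m/s

For a rectangular channel the momentum equation gives q² = ½·g·y₁·y₂·(y₁ + y₂) = ½×9.81×0.251×1.85×2.10 = 4.79.
q = √4.79 = 2.19 m²/s.
V₁ = q/y₁ = 2.19/0.251 = 8.72 m/s.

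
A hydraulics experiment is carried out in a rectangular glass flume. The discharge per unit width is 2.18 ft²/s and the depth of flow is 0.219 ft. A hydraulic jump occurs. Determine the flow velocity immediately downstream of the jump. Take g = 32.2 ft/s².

V₁ = q/y₁ = 2.18/0.219 = 9.95 ft/s. Fr₁ = V₁/√(g·y₁) = 9.95/√(32.2×0.219) = 3.75.
Bélanger equation: y₂/y₁ = ½[√(1 + 8Fr₁²) − 1] = ½[√113.4 − 1] = 4.82.
y₂ = 4.82 × 0.219 = 1.06 ft.
V₂ = q/y₂ = 2.18/1.06 = 2.06 ft/s.

V₂ = 2.06 ft/s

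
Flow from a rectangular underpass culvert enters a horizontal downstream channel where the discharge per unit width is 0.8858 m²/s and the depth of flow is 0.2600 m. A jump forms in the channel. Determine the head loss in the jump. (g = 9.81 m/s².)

ΔE = 0.09610 m

V₁ = q/y₁ = 0.8858/0.2600 = 3.407 m/s. Fr₁ = V₁/√(g·y₁) = 3.407/√(9.81×0.2600) = 2.133.
Conjugate-depth relation: y₂/y₁ = ½[√(1 + 8Fr₁²) − 1] = ½[√37.406 − 1] = 2.558.
y₂ = 2.558 × 0.2600 = 0.6651 m.
Head loss: ΔE = (y₂ − y₁)³/(4y₁y₂) = (0.6651 − 0.2600)³/(4×0.2600×0.6651) = 0.06647/0.6917 = 0.09610 m.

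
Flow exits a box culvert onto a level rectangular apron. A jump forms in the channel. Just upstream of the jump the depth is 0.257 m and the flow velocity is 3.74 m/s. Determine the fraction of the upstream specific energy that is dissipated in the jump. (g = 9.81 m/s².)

ΔE/E₁ = 0.151 (15.1%)

Fr₁ = V₁/√(g·y₁) = 3.74/√(9.81×0.257) = 2.36.
Conjugate-depth relation: y₂/y₁ = ½[√(1 + 8Fr₁²) − 1] = ½[√45.38 − 1] = 2.87.
y₂ = 2.87 × 0.257 = 0.737 m.
E₁ = y₁ + V₁²/2g = 0.970 m. ΔE = (y₂ − y₁)³/(4y₁y₂) = 0.146 m. ΔE/E₁ = 0.146/0.970 = 0.151.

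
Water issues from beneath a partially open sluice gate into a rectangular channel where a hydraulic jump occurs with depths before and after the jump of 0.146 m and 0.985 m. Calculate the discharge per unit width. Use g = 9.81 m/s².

For a rectangular channel the momentum equation gives q² = ½·g·y₁·y₂·(y₁ + y₂) = ½×9.81×0.146×0.985×1.13 = 0.798.
q = √0.798 = 0.893 m²/s.

q = 0.893 m²/s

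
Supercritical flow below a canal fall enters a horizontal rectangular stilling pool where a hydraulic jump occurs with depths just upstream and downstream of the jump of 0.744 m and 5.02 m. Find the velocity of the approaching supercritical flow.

V₁ = 13.8 m/s

For a rectangular channel the momentum equation gives q² = ½·g·y₁·y₂·(y₁ + y₂) = ½×9.81×0.744×5.02×5.76 = 106.
q = √106 = 10.3 m²/s.
V₁ = q/y₁ = 10.3/0.744 = 13.8 m/s.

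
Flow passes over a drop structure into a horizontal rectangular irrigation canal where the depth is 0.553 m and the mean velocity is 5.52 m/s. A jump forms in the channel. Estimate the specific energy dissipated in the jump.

ΔE = 0.322 m

Fr₁ = V₁/√(g·y₁) = 5.52/√(9.81×0.553) = 2.37.
Sequent-depth ratio: y₂/y₁ = ½[√(1 + 8Fr₁²) − 1] = ½[√45.93 − 1] = 2.89.
y₂ = 2.89 × 0.553 = 1.60 m.
Head loss: ΔE = (y₂ − y₁)³/(4y₁y₂) = (1.60 − 0.553)³/(4×0.553×1.60) = 1.14/3.53 = 0.322 m.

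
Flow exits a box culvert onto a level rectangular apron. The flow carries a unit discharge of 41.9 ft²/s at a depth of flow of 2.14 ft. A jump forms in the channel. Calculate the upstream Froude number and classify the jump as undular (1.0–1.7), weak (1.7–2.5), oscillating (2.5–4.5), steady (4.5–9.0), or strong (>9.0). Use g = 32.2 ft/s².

Fr₁ = 2.36; weak jump

V₁ = q/y₁ = 41.9/2.14 = 19.6 ft/s. Fr₁ = V₁/√(g·y₁) = 19.6/√(32.2×2.14) = 2.36.
Fr₁ = 2.36 lies in the weak range.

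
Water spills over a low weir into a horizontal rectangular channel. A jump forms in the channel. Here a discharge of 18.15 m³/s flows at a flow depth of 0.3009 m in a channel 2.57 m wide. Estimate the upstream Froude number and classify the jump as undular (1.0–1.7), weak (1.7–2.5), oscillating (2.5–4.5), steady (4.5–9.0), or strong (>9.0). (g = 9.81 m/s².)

q = Q/b = 18.15/2.57 = 7.062 m²/s; V₁ = q/y₁ = 23.47 m/s. Fr₁ = V₁/√(g·y₁) = 13.66.
Fr₁ = 13.66 lies in the strong range.

Fr₁ = 13.66; strong jump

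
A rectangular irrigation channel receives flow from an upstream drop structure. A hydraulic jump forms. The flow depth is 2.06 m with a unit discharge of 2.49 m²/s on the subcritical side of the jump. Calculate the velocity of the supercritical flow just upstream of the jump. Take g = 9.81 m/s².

V₂ = q/y₂ = 2.49/2.06 = 1.21 m/s; Fr₂ = V₂/√(g·y₂) = 0.269.
Since the conjugate-depth ratio holds either way, y₁/y₂ = ½[√(1 + 8Fr₂²) − 1] = ½[√1.578 − 1] = 0.128.
y₁ = 0.128 × 2.06 = 0.264 m.
V₁ = q/y₁ = 2.49/0.264 = 9.43 m/s.

V₁ = 9.43 m/s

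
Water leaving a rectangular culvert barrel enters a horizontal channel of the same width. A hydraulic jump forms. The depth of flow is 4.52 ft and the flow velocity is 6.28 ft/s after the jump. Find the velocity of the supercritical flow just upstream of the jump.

V₁ = 16.1 ft/s

Fr₂ = V₂/√(g·y₂) = 6.28/√(32.2×4.52) = 0.521.
Since the conjugate-depth ratio holds either way, y₁/y₂ = ½[√(1 + 8Fr₂²) − 1] = ½[√3.168 − 1] = 0.390.
y₁ = 0.390 × 4.52 = 1.76 ft.
V₁ = q/y₁ = 28.4/1.76 = 16.1 ft/s.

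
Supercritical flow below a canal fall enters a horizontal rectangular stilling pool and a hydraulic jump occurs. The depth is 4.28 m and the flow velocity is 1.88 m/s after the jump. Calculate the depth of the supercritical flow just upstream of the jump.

y₁ = 0.628 m

Fr₂ = V₂/√(g·y₂) = 1.88/√(9.81×4.28) = 0.290.
Applying the sequent-depth relation in reverse, y₁/y₂ = ½[√(1 + 8Fr₂²) − 1] = ½[√1.673 − 1] = 0.147.
y₁ = 0.147 × 4.28 = 0.628 m.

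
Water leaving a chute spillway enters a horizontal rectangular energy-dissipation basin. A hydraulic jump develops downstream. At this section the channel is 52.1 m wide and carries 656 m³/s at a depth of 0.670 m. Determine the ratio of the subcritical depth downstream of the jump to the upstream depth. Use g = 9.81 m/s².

y₂/y₁ = 9.88

q = Q/b = 656/52.1 = 12.6 m²/s; V₁ = q/y₁ = 18.8 m/s. Fr₁ = V₁/√(g·y₁) = 7.33.
By Bélanger, y₂/y₁ = ½[√(1 + 8Fr₁²) − 1] = ½[√430.9 − 1] = 9.88.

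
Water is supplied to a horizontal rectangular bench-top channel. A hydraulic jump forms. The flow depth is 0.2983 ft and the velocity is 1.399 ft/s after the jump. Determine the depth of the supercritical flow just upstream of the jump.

Fr₂ = V₂/√(g·y₂) = 1.399/√(32.2×0.2983) = 0.4514.
From the momentum equation (using Fr₂), y₁/y₂ = ½[√(1 + 8Fr₂²) − 1] = ½[√2.6301 − 1] = 0.3109.
y₁ = 0.3109 × 0.2983 = 0.09274 ft.

y₁ = 0.09274 ft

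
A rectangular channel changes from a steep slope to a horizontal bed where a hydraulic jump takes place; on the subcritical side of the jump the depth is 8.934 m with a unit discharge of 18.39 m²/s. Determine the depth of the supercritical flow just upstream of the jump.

y₁ = 0.7934 m

V₂ = q/y₂ = 18.39/8.934 = 2.058 m/s; Fr₂ = V₂/√(g·y₂) = 0.2199.
From the momentum equation (using Fr₂), y₁/y₂ = ½[√(1 + 8Fr₂²) − 1] = ½[√1.3868 − 1] = 0.08880.
y₁ = 0.08880 × 8.934 = 0.7934 m.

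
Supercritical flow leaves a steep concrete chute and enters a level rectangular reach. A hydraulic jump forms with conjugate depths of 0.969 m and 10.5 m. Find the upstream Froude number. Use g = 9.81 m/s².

For a rectangular channel the momentum equation gives q² = ½·g·y₁·y₂·(y₁ + y₂) = ½×9.81×0.969×10.5×11.5 = 572.
q = √572 = 23.9 m²/s.
V₁ = q/y₁ = 24.7 m/s; Fr₁ = V₁/√(g·y₁) = 8.01.

Fr₁ = 8.01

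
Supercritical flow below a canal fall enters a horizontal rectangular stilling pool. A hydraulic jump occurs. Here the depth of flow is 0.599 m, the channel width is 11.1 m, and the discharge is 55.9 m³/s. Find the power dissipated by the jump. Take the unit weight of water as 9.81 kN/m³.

P = 748 kW

q = Q/b = 55.9/11.1 = 5.04 m²/s; V₁ = q/y₁ = 8.41 m/s. Fr₁ = V₁/√(g·y₁) = 3.47.
From the momentum equation for a rectangular channel, y₂/y₁ = ½[√(1 + 8Fr₁²) − 1] = ½[√97.23 − 1] = 4.43.
y₂ = 4.43 × 0.599 = 2.65 m.
Head loss: ΔE = (y₂ − y₁)³/(4y₁y₂) = (2.65 − 0.599)³/(4×0.599×2.65) = 8.68/6.36 = 1.36 m.
P = γ·Q·ΔE = 9.81 × 55.9 × 1.36 = 748 kW.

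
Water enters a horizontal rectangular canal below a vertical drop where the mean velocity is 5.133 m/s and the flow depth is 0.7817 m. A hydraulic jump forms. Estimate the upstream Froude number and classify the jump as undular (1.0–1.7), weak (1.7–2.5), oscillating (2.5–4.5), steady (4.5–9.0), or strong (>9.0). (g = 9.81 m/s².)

Fr₁ = V₁/√(g·y₁) = 5.133/√(9.81×0.7817) = 1.854.
Fr₁ = 1.854 lies in the weak range.

Fr₁ = 1.854; weak jump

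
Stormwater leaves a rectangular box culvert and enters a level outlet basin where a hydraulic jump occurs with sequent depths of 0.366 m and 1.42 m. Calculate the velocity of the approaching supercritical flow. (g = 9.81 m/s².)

V₁ = 5.83 m/s

For a rectangular channel the momentum equation gives q² = ½·g·y₁·y₂·(y₁ + y₂) = ½×9.81×0.366×1.42×1.79 = 4.55.
q = √4.55 = 2.13 m²/s.
V₁ = q/y₁ = 2.13/0.366 = 5.83 m/s.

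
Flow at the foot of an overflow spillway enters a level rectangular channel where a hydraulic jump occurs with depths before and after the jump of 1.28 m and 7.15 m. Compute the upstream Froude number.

Fr₁ = 4.29

For a rectangular channel the momentum equation gives q² = ½·g·y₁·y₂·(y₁ + y₂) = ½×9.81×1.28×7.15×8.43 = 378.
q = √378 = 19.5 m²/s.
V₁ = q/y₁ = 15.2 m/s; Fr₁ = V₁/√(g·y₁) = 4.29.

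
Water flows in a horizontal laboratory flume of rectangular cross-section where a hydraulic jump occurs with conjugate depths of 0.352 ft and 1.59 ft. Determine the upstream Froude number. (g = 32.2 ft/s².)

For a rectangular channel the momentum equation gives q² = ½·g·y₁·y₂·(y₁ + y₂) = ½×32.2×0.352×1.59×1.94 = 17.5.
q = √17.5 = 4.18 ft²/s.
V₁ = q/y₁ = 11.9 ft/s; Fr₁ = V₁/√(g·y₁) = 3.53.

Fr₁ = 3.53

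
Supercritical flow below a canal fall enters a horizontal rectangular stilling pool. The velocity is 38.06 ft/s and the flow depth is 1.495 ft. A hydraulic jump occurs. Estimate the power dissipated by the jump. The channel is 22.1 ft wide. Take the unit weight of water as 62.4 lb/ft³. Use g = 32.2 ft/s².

Fr₁ = V₁/√(g·y₁) = 38.06/√(32.2×1.495) = 5.486.
Sequent-depth ratio: y₂/y₁ = ½[√(1 + 8Fr₁²) − 1] = ½[√241.73 − 1] = 7.274.
y₂ = 7.274 × 1.495 = 10.87 ft.
Head loss: ΔE = (y₂ − y₁)³/(4y₁y₂) = (10.87 − 1.495)³/(4×1.495×10.87) = 825.1/65.03 = 12.69 ft.
q = V₁·y₁ = 38.06 × 1.495 = 56.90 ft²/s. Q = q·b = 56.90 × 22.1 = 1257 cfs. P = γ·Q·ΔE/550 = 62.4 × 1257 × 12.69 / 550 = 1810 hp.

P = 1810 hp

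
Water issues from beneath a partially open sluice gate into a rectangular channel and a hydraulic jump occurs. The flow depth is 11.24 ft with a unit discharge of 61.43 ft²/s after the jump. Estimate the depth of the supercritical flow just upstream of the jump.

V₂ = q/y₂ = 61.43/11.24 = 5.465 ft/s; Fr₂ = V₂/√(g·y₂) = 0.2873.
The Bélanger relation is symmetric: y₁/y₂ = ½[√(1 + 8Fr₂²) − 1] = ½[√1.6602 − 1] = 0.1442.
y₁ = 0.1442 × 11.24 = 1.621 ft.

y₁ = 1.621 ft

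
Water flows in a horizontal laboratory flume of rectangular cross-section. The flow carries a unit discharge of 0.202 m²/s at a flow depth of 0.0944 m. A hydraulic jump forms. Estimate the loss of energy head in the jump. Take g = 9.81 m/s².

ΔE = 0.0420 m

V₁ = q/y₁ = 0.202/0.0944 = 2.14 m/s. Fr₁ = V₁/√(g·y₁) = 2.14/√(9.81×0.0944) = 2.22.
By Bélanger, y₂/y₁ = ½[√(1 + 8Fr₁²) − 1] = ½[√40.56 − 1] = 2.68.
y₂ = 2.68 × 0.0944 = 0.253 m.
Head loss: ΔE = (y₂ − y₁)³/(4y₁y₂) = (0.253 − 0.0944)³/(4×0.0944×0.253) = 0.00402/0.0957 = 0.0420 m.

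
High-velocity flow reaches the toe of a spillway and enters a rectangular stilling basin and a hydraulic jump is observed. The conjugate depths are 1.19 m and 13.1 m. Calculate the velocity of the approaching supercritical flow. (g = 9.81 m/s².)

V₁ = 27.8 m/s

For a rectangular channel the momentum equation gives q² = ½·g·y₁·y₂·(y₁ + y₂) = ½×9.81×1.19×13.1×14.3 = 1093.
q = √1093 = 33.1 m²/s.
V₁ = q/y₁ = 33.1/1.19 = 27.8 m/s.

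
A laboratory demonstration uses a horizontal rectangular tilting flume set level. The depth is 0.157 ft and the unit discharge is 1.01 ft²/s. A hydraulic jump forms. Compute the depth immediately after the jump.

V₁ = q/y₁ = 1.01/0.157 = 6.43 ft/s. Fr₁ = V₁/√(g·y₁) = 6.43/√(32.2×0.157) = 2.86.
Conjugate-depth relation: y₂/y₁ = ½[√(1 + 8Fr₁²) − 1] = ½[√66.49 − 1] = 3.58.
y₂ = 3.58 × 0.157 = 0.562 ft.

y₂ = 0.562 ft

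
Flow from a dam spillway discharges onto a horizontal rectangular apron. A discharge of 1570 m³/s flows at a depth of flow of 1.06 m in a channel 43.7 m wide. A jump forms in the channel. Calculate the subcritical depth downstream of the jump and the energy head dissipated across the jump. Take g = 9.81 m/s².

q = Q/b = 1570/43.7 = 35.9 m²/s; V₁ = q/y₁ = 33.9 m/s. Fr₁ = V₁/√(g·y₁) = 10.5.
Bélanger equation: y₂/y₁ = ½[√(1 + 8Fr₁²) − 1] = ½[√884.8 − 1] = 14.4.
y₂ = 14.4 × 1.06 = 15.2 m.
Head loss: ΔE = (y₂ − y₁)³/(4y₁y₂) = (15.2 − 1.06)³/(4×1.06×15.2) = 2848/64.6 = 44.1 m.

y₂ = 15.2 m; ΔE = 44.1 m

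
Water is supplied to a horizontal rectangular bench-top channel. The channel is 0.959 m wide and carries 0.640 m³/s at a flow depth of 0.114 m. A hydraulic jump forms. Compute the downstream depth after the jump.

q = Q/b = 0.640/0.959 = 0.667 m²/s; V₁ = q/y₁ = 5.85 m/s. Fr₁ = V₁/√(g·y₁) = 5.54.
Conjugate-depth relation: y₂/y₁ = ½[√(1 + 8Fr₁²) − 1] = ½[√246.1 − 1] = 7.34.
y₂ = 7.34 × 0.114 = 0.837 m.

y₂ = 0.837 m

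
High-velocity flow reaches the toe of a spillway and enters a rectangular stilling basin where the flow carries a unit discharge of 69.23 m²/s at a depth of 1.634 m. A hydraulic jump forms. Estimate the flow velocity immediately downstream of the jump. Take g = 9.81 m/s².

V₁ = q/y₁ = 69.23/1.634 = 42.37 m/s. Fr₁ = V₁/√(g·y₁) = 42.37/√(9.81×1.634) = 10.58.
By Bélanger, y₂/y₁ = ½[√(1 + 8Fr₁²) − 1] = ½[√896.89 − 1] = 14.47.
y₂ = 14.47 × 1.634 = 23.65 m.
V₂ = q/y₂ = 69.23/23.65 = 2.927 m/s.

V₂ = 2.927 m/s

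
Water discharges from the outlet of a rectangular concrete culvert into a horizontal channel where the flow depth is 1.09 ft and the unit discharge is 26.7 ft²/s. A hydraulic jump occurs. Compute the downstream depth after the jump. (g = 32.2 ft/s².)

V₁ = q/y₁ = 26.7/1.09 = 24.5 ft/s. Fr₁ = V₁/√(g·y₁) = 24.5/√(32.2×1.09) = 4.13.
Bélanger equation: y₂/y₁ = ½[√(1 + 8Fr₁²) − 1] = ½[√137.8 − 1] = 5.37.
y₂ = 5.37 × 1.09 = 5.85 ft.

y₂ = 5.85 ft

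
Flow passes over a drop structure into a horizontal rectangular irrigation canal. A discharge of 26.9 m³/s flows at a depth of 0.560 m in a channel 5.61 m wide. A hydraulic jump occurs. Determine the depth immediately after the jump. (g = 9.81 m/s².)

q = Q/b = 26.9/5.61 = 4.80 m²/s; V₁ = q/y₁ = 8.56 m/s. Fr₁ = V₁/√(g·y₁) = 3.65.
Sequent-depth ratio: y₂/y₁ = ½[√(1 + 8Fr₁²) − 1] = ½[√107.8 − 1] = 4.69.
y₂ = 4.69 × 0.560 = 2.63 m.

y₂ = 2.63 m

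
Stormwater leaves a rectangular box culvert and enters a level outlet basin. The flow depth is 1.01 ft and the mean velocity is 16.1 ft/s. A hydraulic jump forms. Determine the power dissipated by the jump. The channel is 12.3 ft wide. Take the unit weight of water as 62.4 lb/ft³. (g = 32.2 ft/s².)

Fr₁ = V₁/√(g·y₁) = 16.1/√(32.2×1.01) = 2.82.
Sequent-depth ratio: y₂/y₁ = ½[√(1 + 8Fr₁²) − 1] = ½[√64.76 − 1] = 3.52.
y₂ = 3.52 × 1.01 = 3.56 ft.
q = V₁·y₁ = 16.1 × 1.01 = 16.3 ft²/s. V₂ = q/y₂ = 16.3/3.56 = 4.57 ft/s. E₁ = y₁ + V₁²/2g = 5.04 ft; E₂ = y₂ + V₂²/2g = 3.88 ft. ΔE = E₁ − E₂ = 1.15 ft.
Q = q·b = 16.3 × 12.3 = 200 cfs. P = γ·Q·ΔE/550 = 62.4 × 200 × 1.15 / 550 = 26.1 hp.

P = 26.1 hp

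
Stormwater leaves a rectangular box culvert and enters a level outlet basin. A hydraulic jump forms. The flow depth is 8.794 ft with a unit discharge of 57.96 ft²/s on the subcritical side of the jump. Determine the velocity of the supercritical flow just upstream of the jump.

V₁ = 26.77 ft/s

V₂ = q/y₂ = 57.96/8.794 = 6.591 ft/s; Fr₂ = V₂/√(g·y₂) = 0.3917.
From the momentum equation (using Fr₂), y₁/y₂ = ½[√(1 + 8Fr₂²) − 1] = ½[√2.2272 − 1] = 0.2462.
y₁ = 0.2462 × 8.794 = 2.165 ft.
V₁ = q/y₁ = 57.96/2.165 = 26.77 ft/s.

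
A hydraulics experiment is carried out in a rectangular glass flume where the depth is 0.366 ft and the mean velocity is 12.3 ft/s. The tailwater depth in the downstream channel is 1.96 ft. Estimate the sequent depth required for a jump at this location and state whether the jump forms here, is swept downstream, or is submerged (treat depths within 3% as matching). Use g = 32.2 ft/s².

Fr₁ = V₁/√(g·y₁) = 12.3/√(32.2×0.366) = 3.58.
Sequent-depth ratio: y₂/y₁ = ½[√(1 + 8Fr₁²) − 1] = ½[√103.7 − 1] = 4.59.
y₂ = 4.59 × 0.366 = 1.68 ft.
Tailwater y_tw = 1.96 ft: y_tw > y₂, so the jump is submerged.

y₂ = 1.68 ft; the jump is submerged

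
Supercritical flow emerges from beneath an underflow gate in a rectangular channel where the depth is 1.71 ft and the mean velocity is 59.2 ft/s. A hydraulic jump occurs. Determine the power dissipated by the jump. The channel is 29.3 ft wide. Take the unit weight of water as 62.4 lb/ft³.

Fr₁ = V₁/√(g·y₁) = 59.2/√(32.2×1.71) = 7.98.
By Bélanger, y₂/y₁ = ½[√(1 + 8Fr₁²) − 1] = ½[√510.2 − 1] = 10.8.
y₂ = 10.8 × 1.71 = 18.5 ft.
q = V₁·y₁ = 59.2 × 1.71 = 101 ft²/s. V₂ = q/y₂ = 101/18.5 = 5.48 ft/s. E₁ = y₁ + V₁²/2g = 56.1 ft; E₂ = y₂ + V₂²/2g = 18.9 ft. ΔE = E₁ − E₂ = 37.2 ft.
Q = q·b = 101 × 29.3 = 2966 cfs. P = γ·Q·ΔE/550 = 62.4 × 2966 × 37.2 / 550 = 12520 hp.

P = 12520 hp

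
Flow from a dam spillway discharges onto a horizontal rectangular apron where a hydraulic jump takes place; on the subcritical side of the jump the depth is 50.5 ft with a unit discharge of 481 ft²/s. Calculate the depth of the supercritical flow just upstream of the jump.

V₂ = q/y₂ = 481/50.5 = 9.52 ft/s; Fr₂ = V₂/√(g·y₂) = 0.236.
Applying the sequent-depth relation in reverse, y₁/y₂ = ½[√(1 + 8Fr₂²) − 1] = ½[√1.446 − 1] = 0.101.
y₁ = 0.101 × 50.5 = 5.12 ft.

y₁ = 5.12 ft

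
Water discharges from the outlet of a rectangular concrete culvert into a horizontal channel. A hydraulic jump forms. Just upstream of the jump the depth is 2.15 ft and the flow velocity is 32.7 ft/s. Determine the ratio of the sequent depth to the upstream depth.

Fr₁ = V₁/√(g·y₁) = 32.7/√(32.2×2.15) = 3.93.
From the momentum equation for a rectangular channel, y₂/y₁ = ½[√(1 + 8Fr₁²) − 1] = ½[√124.6 − 1] = 5.08.

y₂/y₁ = 5.08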